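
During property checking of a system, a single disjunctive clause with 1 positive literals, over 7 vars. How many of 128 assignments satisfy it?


Step 1: Total=2^7=128
Step 2: Unsat when all 1 false: 2^6=64
Step 3: Sat=128-64=64

64


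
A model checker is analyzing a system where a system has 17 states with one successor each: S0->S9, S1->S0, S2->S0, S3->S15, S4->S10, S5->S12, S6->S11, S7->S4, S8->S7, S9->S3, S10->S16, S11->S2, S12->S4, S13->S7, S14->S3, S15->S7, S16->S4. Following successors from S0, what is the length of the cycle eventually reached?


Trace from S0 until a state repeats:
  S0 -> S9 -> S3 -> S15 -> S7 -> S4 -> S10 -> S16 -> S4
S4 first seen at step 5, revisited at step 8.
Cycle length = 8 - 5 = 3

3


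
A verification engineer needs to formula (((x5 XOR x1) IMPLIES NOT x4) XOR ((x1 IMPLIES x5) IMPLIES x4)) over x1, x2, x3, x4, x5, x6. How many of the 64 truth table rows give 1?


Formula: (((x5 XOR x1) IMPLIES NOT x4) XOR ((x1 IMPLIES x5) IMPLIES x4)) over 6 vars (64 rows)
Evaluate each row (x1, x2, x3, x4, x5, x6 as bits, MSB first):
  row 0 [000000]: (((0 XOR 0) IMPLIES NOT 0) XOR ((0 IMPLIES 0) IMPLIES 0)) -> 1
  row 1 [000001]: (((0 XOR 0) IMPLIES NOT 0) XOR ((0 IMPLIES 0) IMPLIES 0)) -> 1
  row 2 [000010]: (((1 XOR 0) IMPLIES NOT 0) XOR ((0 IMPLIES 1) IMPLIES 0)) -> 1
  row 3 [000011]: (((1 XOR 0) IMPLIES NOT 0) XOR ((0 IMPLIES 1) IMPLIES 0)) -> 1
  row 4 [000100]: (((0 XOR 0) IMPLIES NOT 1) XOR ((0 IMPLIES 0) IMPLIES 1)) -> 0
  (every remaining row is evaluated the same way; all 64 results are listed next)
Full result column, 8 rows per line (x1,x2,x3 fixed per line; x4,x5,x6 runs 000..111 left to right):
  rows 0-7 [x1,x2,x3=000]: 11110011  (ones: 6)
  rows 8-15 [x1,x2,x3=001]: 11110011  (ones: 6)
  rows 16-23 [x1,x2,x3=010]: 11110011  (ones: 6)
  rows 24-31 [x1,x2,x3=011]: 11110011  (ones: 6)
  rows 32-39 [x1,x2,x3=100]: 00111100  (ones: 4)
  rows 40-47 [x1,x2,x3=101]: 00111100  (ones: 4)
  rows 48-55 [x1,x2,x3=110]: 00111100  (ones: 4)
  rows 56-63 [x1,x2,x3=111]: 00111100  (ones: 4)
Count of 1-rows = 6+6+6+6+4+4+4+4 = 40

40


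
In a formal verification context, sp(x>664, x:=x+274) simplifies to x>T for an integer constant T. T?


Formula: sp(P, x:=E) = exists old_x. (x = E[old_x/x]) AND P[old_x/x] (old_x is the value of x before the assignment; eliminate old_x by solving x = E[old_x/x] for old_x)
Step 1: Precondition P: x>664, i.e. old_x > 664
Step 2: Assignment gives x = old_x + 274, so old_x = x - 274
Step 3: Substitute into P: x - 274 > 664
Step 4: Simplify: x > 664+274 = 938

938


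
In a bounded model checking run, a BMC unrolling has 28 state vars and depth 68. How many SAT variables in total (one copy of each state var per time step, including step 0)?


BMC unrolls to depth k, creating one copy of each state var for steps 0..k.
Step count = 68 + 1 = 69 (steps 0 through 68)
Vars per step = 28
Total = 28 * 69 = 1932

1932


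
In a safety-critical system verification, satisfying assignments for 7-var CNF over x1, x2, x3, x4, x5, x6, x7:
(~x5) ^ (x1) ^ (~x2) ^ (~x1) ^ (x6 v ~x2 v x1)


CNF with 5 clauses over 7 vars (128 assignments).
An assignment satisfies CNF iff every clause has >=1 true literal.
Check each row (bits = x1,x2,x3,x4,x5,x6,x7; clause T/F shown):
  row 0 [0000000]: clauses=TFTTT -> 0
  row 1 [0000001]: clauses=TFTTT -> 0
  row 2 [0000010]: clauses=TFTTT -> 0
  row 3 [0000011]: clauses=TFTTT -> 0
  row 4 [0000100]: clauses=FFTTT -> 0
  (every remaining row is evaluated the same way; all 128 results are listed next)
Full result column, 8 rows per line (x1,x2,x3,x4 fixed per line; x5,x6,x7 runs 000..111 left to right):
  rows 0-7 [x1,x2,x3,x4=0000]: 00000000  (ones: 0)
  rows 8-15 [x1,x2,x3,x4=0001]: 00000000  (ones: 0)
  rows 16-23 [x1,x2,x3,x4=0010]: 00000000  (ones: 0)
  rows 24-31 [x1,x2,x3,x4=0011]: 00000000  (ones: 0)
  rows 32-39 [x1,x2,x3,x4=0100]: 00000000  (ones: 0)
  rows 40-47 [x1,x2,x3,x4=0101]: 00000000  (ones: 0)
  rows 48-55 [x1,x2,x3,x4=0110]: 00000000  (ones: 0)
  rows 56-63 [x1,x2,x3,x4=0111]: 00000000  (ones: 0)
  rows 64-71 [x1,x2,x3,x4=1000]: 00000000  (ones: 0)
  rows 72-79 [x1,x2,x3,x4=1001]: 00000000  (ones: 0)
  rows 80-87 [x1,x2,x3,x4=1010]: 00000000  (ones: 0)
  rows 88-95 [x1,x2,x3,x4=1011]: 00000000  (ones: 0)
  rows 96-103 [x1,x2,x3,x4=1100]: 00000000  (ones: 0)
  rows 104-111 [x1,x2,x3,x4=1101]: 00000000  (ones: 0)
  rows 112-119 [x1,x2,x3,x4=1110]: 00000000  (ones: 0)
  rows 120-127 [x1,x2,x3,x4=1111]: 00000000  (ones: 0)
Satisfying assignments = 0+0+0+0+0+0+0+0+0+0+0+0+0+0+0+0 = 0

0


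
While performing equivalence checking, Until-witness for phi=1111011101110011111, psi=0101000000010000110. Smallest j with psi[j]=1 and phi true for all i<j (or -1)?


(phi U psi) at 0: need smallest j with psi[j]=1 and phi[i]=1 for all i in [0,j).
Scan from step 0:
  step 0: phi=1, psi=0 -> continue
  step 1: psi=1 and phi held for [0,1) -> witness found
Witness step = 1

1


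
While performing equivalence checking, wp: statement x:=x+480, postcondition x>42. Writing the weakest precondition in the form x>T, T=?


Formula: wp(x:=E, P) = P[E/x] (substitute E for x in postcondition)
Step 1: Postcondition: x>42
Step 2: Substitute x+480 for x: x+480>42
Step 3: Solve for x: x > 42-480 = -438

-438


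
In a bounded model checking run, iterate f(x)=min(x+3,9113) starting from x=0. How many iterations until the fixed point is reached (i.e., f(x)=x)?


Step 1: x=0, cap=9113, increment=3
Step 2: x grows by 3 each step until capped at 9113; fixed point is x=9113
Step 3: iterations = ceil(9113/3) = 3038

3038


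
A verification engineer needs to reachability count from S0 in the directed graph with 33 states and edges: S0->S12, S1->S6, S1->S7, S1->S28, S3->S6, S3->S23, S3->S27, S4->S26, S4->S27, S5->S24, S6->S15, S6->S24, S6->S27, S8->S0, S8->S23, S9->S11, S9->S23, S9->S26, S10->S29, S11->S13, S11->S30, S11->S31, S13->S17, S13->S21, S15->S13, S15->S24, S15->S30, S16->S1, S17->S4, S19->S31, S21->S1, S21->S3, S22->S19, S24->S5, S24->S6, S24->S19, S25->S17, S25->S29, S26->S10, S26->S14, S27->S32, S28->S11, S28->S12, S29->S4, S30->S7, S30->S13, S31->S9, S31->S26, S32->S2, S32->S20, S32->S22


BFS from S0:
  layer 0: {S0}
  layer 1: {S12}
Reachable set: {S0, S12}
Count = 2

2


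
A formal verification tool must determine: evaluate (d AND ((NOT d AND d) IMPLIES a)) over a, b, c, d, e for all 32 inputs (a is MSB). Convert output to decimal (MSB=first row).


Formula: (d AND ((NOT d AND d) IMPLIES a)) over a, b, c, d, e (32 rows)
Evaluate each row (bits = a,b,c,d,e, MSB first):
  row 0 [00000]: (0 AND ((NOT 0 AND 0) IMPLIES 0)) -> 0
  row 1 [00001]: (0 AND ((NOT 0 AND 0) IMPLIES 0)) -> 0
  row 2 [00010]: (1 AND ((NOT 1 AND 1) IMPLIES 0)) -> 1
  row 3 [00011]: (1 AND ((NOT 1 AND 1) IMPLIES 0)) -> 1
  row 4 [00100]: (0 AND ((NOT 0 AND 0) IMPLIES 0)) -> 0
  row 5 [00101]: (0 AND ((NOT 0 AND 0) IMPLIES 0)) -> 0
  row 6 [00110]: (1 AND ((NOT 1 AND 1) IMPLIES 0)) -> 1
  row 7 [00111]: (1 AND ((NOT 1 AND 1) IMPLIES 0)) -> 1
  row 8 [01000]: (0 AND ((NOT 0 AND 0) IMPLIES 0)) -> 0
  row 9 [01001]: (0 AND ((NOT 0 AND 0) IMPLIES 0)) -> 0
  row 10 [01010]: (1 AND ((NOT 1 AND 1) IMPLIES 0)) -> 1
  row 11 [01011]: (1 AND ((NOT 1 AND 1) IMPLIES 0)) -> 1
  row 12 [01100]: (0 AND ((NOT 0 AND 0) IMPLIES 0)) -> 0
  row 13 [01101]: (0 AND ((NOT 0 AND 0) IMPLIES 0)) -> 0
  row 14 [01110]: (1 AND ((NOT 1 AND 1) IMPLIES 0)) -> 1
  row 15 [01111]: (1 AND ((NOT 1 AND 1) IMPLIES 0)) -> 1
  row 16 [10000]: (0 AND ((NOT 0 AND 0) IMPLIES 1)) -> 0
  row 17 [10001]: (0 AND ((NOT 0 AND 0) IMPLIES 1)) -> 0
  row 18 [10010]: (1 AND ((NOT 1 AND 1) IMPLIES 1)) -> 1
  row 19 [10011]: (1 AND ((NOT 1 AND 1) IMPLIES 1)) -> 1
  row 20 [10100]: (0 AND ((NOT 0 AND 0) IMPLIES 1)) -> 0
  row 21 [10101]: (0 AND ((NOT 0 AND 0) IMPLIES 1)) -> 0
  row 22 [10110]: (1 AND ((NOT 1 AND 1) IMPLIES 1)) -> 1
  row 23 [10111]: (1 AND ((NOT 1 AND 1) IMPLIES 1)) -> 1
  row 24 [11000]: (0 AND ((NOT 0 AND 0) IMPLIES 1)) -> 0
  row 25 [11001]: (0 AND ((NOT 0 AND 0) IMPLIES 1)) -> 0
  row 26 [11010]: (1 AND ((NOT 1 AND 1) IMPLIES 1)) -> 1
  row 27 [11011]: (1 AND ((NOT 1 AND 1) IMPLIES 1)) -> 1
  row 28 [11100]: (0 AND ((NOT 0 AND 0) IMPLIES 1)) -> 0
  row 29 [11101]: (0 AND ((NOT 0 AND 0) IMPLIES 1)) -> 0
  row 30 [11110]: (1 AND ((NOT 1 AND 1) IMPLIES 1)) -> 1
  row 31 [11111]: (1 AND ((NOT 1 AND 1) IMPLIES 1)) -> 1
Full result column, 4 rows per line (a,b,c fixed per line; d,e runs 00..11 left to right):
  rows 0-3 [a,b,c=000]: 0011  = hex 3
  rows 4-7 [a,b,c=001]: 0011  = hex 3
  rows 8-11 [a,b,c=010]: 0011  = hex 3
  rows 12-15 [a,b,c=011]: 0011  = hex 3
  rows 16-19 [a,b,c=100]: 0011  = hex 3
  rows 20-23 [a,b,c=101]: 0011  = hex 3
  rows 24-27 [a,b,c=110]: 0011  = hex 3
  rows 28-31 [a,b,c=111]: 0011  = hex 3
Output column (row 0 .. row 31) = 00110011001100110011001100110011
Output column grouped in 4s = 0011 0011 0011 0011 0011 0011 0011 0011 = 0x33333333
Convert to decimal digit by digit (value = value*16 + digit):
  3 -> 3
  3*16 + 3 = 51
  51*16 + 3 = 819
  819*16 + 3 = 13107
  13107*16 + 3 = 209715
  209715*16 + 3 = 3355443
  3355443*16 + 3 = 53687091
  53687091*16 + 3 = 858993459
Decimal = 858993459

858993459


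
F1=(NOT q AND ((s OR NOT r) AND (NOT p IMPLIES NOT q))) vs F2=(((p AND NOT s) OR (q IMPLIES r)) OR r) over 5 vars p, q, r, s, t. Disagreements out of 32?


F1 = (NOT q AND ((s OR NOT r) AND (NOT p IMPLIES NOT q)))
F2 = (((p AND NOT s) OR (q IMPLIES r)) OR r)
Evaluate both on each of 32 rows (bits = p,q,r,s,t):
  row 0 [00000]: F1=1 F2=1 -> 0
  row 1 [00001]: F1=1 F2=1 -> 0
  row 2 [00010]: F1=1 F2=1 -> 0
  row 3 [00011]: F1=1 F2=1 -> 0
  row 4 [00100]: F1=0 F2=1 (differ) -> 1
  row 5 [00101]: F1=0 F2=1 (differ) -> 1
  row 6 [00110]: F1=1 F2=1 -> 0
  row 7 [00111]: F1=1 F2=1 -> 0
  row 8 [01000]: F1=0 F2=0 -> 0
  row 9 [01001]: F1=0 F2=0 -> 0
  row 10 [01010]: F1=0 F2=0 -> 0
  row 11 [01011]: F1=0 F2=0 -> 0
  row 12 [01100]: F1=0 F2=1 (differ) -> 1
  row 13 [01101]: F1=0 F2=1 (differ) -> 1
  row 14 [01110]: F1=0 F2=1 (differ) -> 1
  row 15 [01111]: F1=0 F2=1 (differ) -> 1
  row 16 [10000]: F1=1 F2=1 -> 0
  row 17 [10001]: F1=1 F2=1 -> 0
  row 18 [10010]: F1=1 F2=1 -> 0
  row 19 [10011]: F1=1 F2=1 -> 0
  row 20 [10100]: F1=0 F2=1 (differ) -> 1
  row 21 [10101]: F1=0 F2=1 (differ) -> 1
  row 22 [10110]: F1=1 F2=1 -> 0
  row 23 [10111]: F1=1 F2=1 -> 0
  row 24 [11000]: F1=0 F2=1 (differ) -> 1
  row 25 [11001]: F1=0 F2=1 (differ) -> 1
  row 26 [11010]: F1=0 F2=0 -> 0
  row 27 [11011]: F1=0 F2=0 -> 0
  row 28 [11100]: F1=0 F2=1 (differ) -> 1
  row 29 [11101]: F1=0 F2=1 (differ) -> 1
  row 30 [11110]: F1=0 F2=1 (differ) -> 1
  row 31 [11111]: F1=0 F2=1 (differ) -> 1
Full result column, 8 rows per line (p,q fixed per line; r,s,t runs 000..111 left to right):
  rows 0-7 [p,q=00]: 00001100  (ones: 2)
  rows 8-15 [p,q=01]: 00001111  (ones: 4)
  rows 16-23 [p,q=10]: 00001100  (ones: 2)
  rows 24-31 [p,q=11]: 11001111  (ones: 6)
Disagreements = 2+4+2+6 = 14

14


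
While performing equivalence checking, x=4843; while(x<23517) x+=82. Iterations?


Step 1: x goes from 4843 toward 23517 by 82; the body runs while x<23517, so iterations = ceil((bound-start)/step)
Step 2: Distance=18674
Step 3: ceil(18674/82)=228

228


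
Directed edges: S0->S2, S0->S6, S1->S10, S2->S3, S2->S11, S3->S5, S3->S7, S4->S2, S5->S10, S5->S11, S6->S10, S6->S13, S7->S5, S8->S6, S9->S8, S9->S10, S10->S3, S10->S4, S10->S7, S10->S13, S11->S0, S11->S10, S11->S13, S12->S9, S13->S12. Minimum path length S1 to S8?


BFS layer-by-layer from S1:
  dist 0: {S1}
  dist 1: {S10}
  dist 2: {S3, S4, S7, S13}
  dist 3: {S2, S5, S12}
  dist 4: {S9, S11}
  dist 5: {S0, S8}
  -> S8 reached at distance 5
Shortest path length = 5

5


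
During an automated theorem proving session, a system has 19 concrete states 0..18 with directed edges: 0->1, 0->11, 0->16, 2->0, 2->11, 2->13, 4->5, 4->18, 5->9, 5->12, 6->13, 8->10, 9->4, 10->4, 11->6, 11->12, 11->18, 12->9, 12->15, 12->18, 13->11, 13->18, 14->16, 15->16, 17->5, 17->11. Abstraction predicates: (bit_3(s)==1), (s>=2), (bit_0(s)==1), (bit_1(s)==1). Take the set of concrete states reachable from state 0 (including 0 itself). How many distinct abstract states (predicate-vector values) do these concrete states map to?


BFS from 0:
Concrete reachable: {0, 1, 4, 5, 6, 9, 11, 12, 13, 15, 16, 18}
Abstract via predicates (bit_3(s)==1), (s>=2), (bit_0(s)==1), (bit_1(s)==1):
  (0,0,0,0) <- {0}
  (0,0,1,0) <- {1}
  (0,1,0,0) <- {4, 16}
  (0,1,0,1) <- {6, 18}
  (0,1,1,0) <- {5}
  (1,1,0,0) <- {12}
  (1,1,1,0) <- {9, 13}
  (1,1,1,1) <- {11, 15}
Distinct abstract states = 8

8


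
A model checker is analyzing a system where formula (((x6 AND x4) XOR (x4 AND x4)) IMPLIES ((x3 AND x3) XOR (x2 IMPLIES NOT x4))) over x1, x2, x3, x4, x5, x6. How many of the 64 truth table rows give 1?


Formula: (((x6 AND x4) XOR (x4 AND x4)) IMPLIES ((x3 AND x3) XOR (x2 IMPLIES NOT x4))) over 6 vars (64 rows)
Evaluate each row (x1, x2, x3, x4, x5, x6 as bits, MSB first):
  row 0 [000000]: (((0 AND 0) XOR (0 AND 0)) IMPLIES ((0 AND 0) XOR (0 IMPLIES NOT 0))) -> 1
  row 1 [000001]: (((1 AND 0) XOR (0 AND 0)) IMPLIES ((0 AND 0) XOR (0 IMPLIES NOT 0))) -> 1
  row 2 [000010]: (((0 AND 0) XOR (0 AND 0)) IMPLIES ((0 AND 0) XOR (0 IMPLIES NOT 0))) -> 1
  row 3 [000011]: (((1 AND 0) XOR (0 AND 0)) IMPLIES ((0 AND 0) XOR (0 IMPLIES NOT 0))) -> 1
  row 4 [000100]: (((0 AND 1) XOR (1 AND 1)) IMPLIES ((0 AND 0) XOR (0 IMPLIES NOT 1))) -> 1
  (every remaining row is evaluated the same way; all 64 results are listed next)
Full result column, 8 rows per line (x1,x2,x3 fixed per line; x4,x5,x6 runs 000..111 left to right):
  rows 0-7 [x1,x2,x3=000]: 11111111  (ones: 8)
  rows 8-15 [x1,x2,x3=001]: 11110101  (ones: 6)
  rows 16-23 [x1,x2,x3=010]: 11110101  (ones: 6)
  rows 24-31 [x1,x2,x3=011]: 11111111  (ones: 8)
  rows 32-39 [x1,x2,x3=100]: 11111111  (ones: 8)
  rows 40-47 [x1,x2,x3=101]: 11110101  (ones: 6)
  rows 48-55 [x1,x2,x3=110]: 11110101  (ones: 6)
  rows 56-63 [x1,x2,x3=111]: 11111111  (ones: 8)
Count of 1-rows = 8+6+6+8+8+6+6+8 = 56

56


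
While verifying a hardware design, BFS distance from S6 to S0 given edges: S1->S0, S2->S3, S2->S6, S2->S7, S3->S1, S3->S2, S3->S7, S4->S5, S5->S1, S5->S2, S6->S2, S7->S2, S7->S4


BFS layer-by-layer from S6:
  dist 0: {S6}
  dist 1: {S2}
  dist 2: {S3, S7}
  dist 3: {S1, S4}
  dist 4: {S0, S5}
  -> S0 reached at distance 4
Shortest path length = 4

4


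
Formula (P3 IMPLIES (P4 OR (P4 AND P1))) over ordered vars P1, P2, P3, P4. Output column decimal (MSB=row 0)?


Formula: (P3 IMPLIES (P4 OR (P4 AND P1))) over P1, P2, P3, P4 (16 rows)
Evaluate each row (bits = P1,P2,P3,P4, MSB first):
  row 0 [0000]: (0 IMPLIES (0 OR (0 AND 0))) -> 1
  row 1 [0001]: (0 IMPLIES (1 OR (1 AND 0))) -> 1
  row 2 [0010]: (1 IMPLIES (0 OR (0 AND 0))) -> 0
  row 3 [0011]: (1 IMPLIES (1 OR (1 AND 0))) -> 1
  row 4 [0100]: (0 IMPLIES (0 OR (0 AND 0))) -> 1
  row 5 [0101]: (0 IMPLIES (1 OR (1 AND 0))) -> 1
  row 6 [0110]: (1 IMPLIES (0 OR (0 AND 0))) -> 0
  row 7 [0111]: (1 IMPLIES (1 OR (1 AND 0))) -> 1
  row 8 [1000]: (0 IMPLIES (0 OR (0 AND 1))) -> 1
  row 9 [1001]: (0 IMPLIES (1 OR (1 AND 1))) -> 1
  row 10 [1010]: (1 IMPLIES (0 OR (0 AND 1))) -> 0
  row 11 [1011]: (1 IMPLIES (1 OR (1 AND 1))) -> 1
  row 12 [1100]: (0 IMPLIES (0 OR (0 AND 1))) -> 1
  row 13 [1101]: (0 IMPLIES (1 OR (1 AND 1))) -> 1
  row 14 [1110]: (1 IMPLIES (0 OR (0 AND 1))) -> 0
  row 15 [1111]: (1 IMPLIES (1 OR (1 AND 1))) -> 1
Full result column, 4 rows per line (P1,P2 fixed per line; P3,P4 runs 00..11 left to right):
  rows 0-3 [P1,P2=00]: 1101  = hex D
  rows 4-7 [P1,P2=01]: 1101  = hex D
  rows 8-11 [P1,P2=10]: 1101  = hex D
  rows 12-15 [P1,P2=11]: 1101  = hex D
Output column (row 0 .. row 15) = 1101110111011101
Output column grouped in 4s = 1101 1101 1101 1101 = 0xDDDD
Convert to decimal digit by digit (value = value*16 + digit):
  D -> 13
  13*16 + 13 (D) = 221
  221*16 + 13 (D) = 3549
  3549*16 + 13 (D) = 56797
Decimal = 56797

56797


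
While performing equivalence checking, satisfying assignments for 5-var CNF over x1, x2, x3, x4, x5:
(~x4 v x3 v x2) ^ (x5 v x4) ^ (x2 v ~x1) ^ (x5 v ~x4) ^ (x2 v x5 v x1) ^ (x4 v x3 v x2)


CNF with 6 clauses over 5 vars (32 assignments).
An assignment satisfies CNF iff every clause has >=1 true literal.
Check each row (bits = x1,x2,x3,x4,x5; clause T/F shown):
  row 0 [00000]: clauses=TFTTFF -> 0
  row 1 [00001]: clauses=TTTTTF -> 0
  row 2 [00010]: clauses=FTTFFT -> 0
  row 3 [00011]: clauses=FTTTTT -> 0
  row 4 [00100]: clauses=TFTTFT -> 0
  row 5 [00101]: clauses=TTTTTT -> 1
  row 6 [00110]: clauses=TTTFFT -> 0
  row 7 [00111]: clauses=TTTTTT -> 1
  row 8 [01000]: clauses=TFTTTT -> 0
  row 9 [01001]: clauses=TTTTTT -> 1
  row 10 [01010]: clauses=TTTFTT -> 0
  row 11 [01011]: clauses=TTTTTT -> 1
  row 12 [01100]: clauses=TFTTTT -> 0
  row 13 [01101]: clauses=TTTTTT -> 1
  row 14 [01110]: clauses=TTTFTT -> 0
  row 15 [01111]: clauses=TTTTTT -> 1
  row 16 [10000]: clauses=TFFTTF -> 0
  row 17 [10001]: clauses=TTFTTF -> 0
  row 18 [10010]: clauses=FTFFTT -> 0
  row 19 [10011]: clauses=FTFTTT -> 0
  row 20 [10100]: clauses=TFFTTT -> 0
  row 21 [10101]: clauses=TTFTTT -> 0
  row 22 [10110]: clauses=TTFFTT -> 0
  row 23 [10111]: clauses=TTFTTT -> 0
  row 24 [11000]: clauses=TFTTTT -> 0
  row 25 [11001]: clauses=TTTTTT -> 1
  row 26 [11010]: clauses=TTTFTT -> 0
  row 27 [11011]: clauses=TTTTTT -> 1
  row 28 [11100]: clauses=TFTTTT -> 0
  row 29 [11101]: clauses=TTTTTT -> 1
  row 30 [11110]: clauses=TTTFTT -> 0
  row 31 [11111]: clauses=TTTTTT -> 1
Full result column, 8 rows per line (x1,x2 fixed per line; x3,x4,x5 runs 000..111 left to right):
  rows 0-7 [x1,x2=00]: 00000101  (ones: 2)
  rows 8-15 [x1,x2=01]: 01010101  (ones: 4)
  rows 16-23 [x1,x2=10]: 00000000  (ones: 0)
  rows 24-31 [x1,x2=11]: 01010101  (ones: 4)
Satisfying assignments = 2+4+0+4 = 10

10


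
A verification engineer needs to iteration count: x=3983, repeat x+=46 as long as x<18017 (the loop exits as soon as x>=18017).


Step 1: x goes from 3983 toward 18017 by 46; the body runs while x<18017, so iterations = ceil((bound-start)/step)
Step 2: Distance=14034
Step 3: ceil(14034/46)=306

306


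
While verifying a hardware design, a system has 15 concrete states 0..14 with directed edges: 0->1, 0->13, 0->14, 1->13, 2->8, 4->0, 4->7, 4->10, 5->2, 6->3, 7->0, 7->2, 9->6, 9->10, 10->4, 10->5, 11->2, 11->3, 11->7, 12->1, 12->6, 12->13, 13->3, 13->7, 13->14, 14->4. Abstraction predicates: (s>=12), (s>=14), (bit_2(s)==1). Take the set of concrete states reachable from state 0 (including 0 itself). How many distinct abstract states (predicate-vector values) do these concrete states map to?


BFS from 0:
Concrete reachable: {0, 1, 2, 3, 4, 5, 7, 8, 10, 13, 14}
Abstract via predicates (s>=12), (s>=14), (bit_2(s)==1):
  (0,0,0) <- {0, 1, 2, 3, 8, 10}
  (0,0,1) <- {4, 5, 7}
  (1,0,1) <- {13}
  (1,1,1) <- {14}
Distinct abstract states = 4

4


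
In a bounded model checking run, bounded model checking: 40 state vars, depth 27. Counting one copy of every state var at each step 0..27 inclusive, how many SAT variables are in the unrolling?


BMC unrolls to depth k, creating one copy of each state var for steps 0..k.
Step count = 27 + 1 = 28 (steps 0 through 27)
Vars per step = 40
Total = 40 * 28 = 1120

1120


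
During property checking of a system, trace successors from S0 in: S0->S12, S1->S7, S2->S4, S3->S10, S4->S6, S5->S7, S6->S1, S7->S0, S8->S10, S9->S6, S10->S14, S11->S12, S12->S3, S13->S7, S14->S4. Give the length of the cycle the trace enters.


Trace from S0 until a state repeats:
  S0 -> S12 -> S3 -> S10 -> S14 -> S4 -> S6 -> S1 -> S7 -> S0
S0 first seen at step 0, revisited at step 9.
Cycle length = 9 - 0 = 9

9


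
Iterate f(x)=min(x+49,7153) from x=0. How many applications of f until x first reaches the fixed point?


Step 1: x=0, cap=7153, increment=49
Step 2: x grows by 49 each step until capped at 7153; fixed point is x=7153
Step 3: iterations = ceil(7153/49) = 146

146


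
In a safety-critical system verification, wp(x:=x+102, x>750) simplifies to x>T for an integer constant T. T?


Formula: wp(x:=E, P) = P[E/x] (substitute E for x in postcondition)
Step 1: Postcondition: x>750
Step 2: Substitute x+102 for x: x+102>750
Step 3: Solve for x: x > 750-102 = 648

648


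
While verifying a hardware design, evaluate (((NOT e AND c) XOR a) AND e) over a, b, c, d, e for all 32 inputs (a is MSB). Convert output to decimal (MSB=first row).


Formula: (((NOT e AND c) XOR a) AND e) over a, b, c, d, e (32 rows)
Evaluate each row (bits = a,b,c,d,e, MSB first):
  row 0 [00000]: (((NOT 0 AND 0) XOR 0) AND 0) -> 0
  row 1 [00001]: (((NOT 1 AND 0) XOR 0) AND 1) -> 0
  row 2 [00010]: (((NOT 0 AND 0) XOR 0) AND 0) -> 0
  row 3 [00011]: (((NOT 1 AND 0) XOR 0) AND 1) -> 0
  row 4 [00100]: (((NOT 0 AND 1) XOR 0) AND 0) -> 0
  row 5 [00101]: (((NOT 1 AND 1) XOR 0) AND 1) -> 0
  row 6 [00110]: (((NOT 0 AND 1) XOR 0) AND 0) -> 0
  row 7 [00111]: (((NOT 1 AND 1) XOR 0) AND 1) -> 0
  row 8 [01000]: (((NOT 0 AND 0) XOR 0) AND 0) -> 0
  row 9 [01001]: (((NOT 1 AND 0) XOR 0) AND 1) -> 0
  row 10 [01010]: (((NOT 0 AND 0) XOR 0) AND 0) -> 0
  row 11 [01011]: (((NOT 1 AND 0) XOR 0) AND 1) -> 0
  row 12 [01100]: (((NOT 0 AND 1) XOR 0) AND 0) -> 0
  row 13 [01101]: (((NOT 1 AND 1) XOR 0) AND 1) -> 0
  row 14 [01110]: (((NOT 0 AND 1) XOR 0) AND 0) -> 0
  row 15 [01111]: (((NOT 1 AND 1) XOR 0) AND 1) -> 0
  row 16 [10000]: (((NOT 0 AND 0) XOR 1) AND 0) -> 0
  row 17 [10001]: (((NOT 1 AND 0) XOR 1) AND 1) -> 1
  row 18 [10010]: (((NOT 0 AND 0) XOR 1) AND 0) -> 0
  row 19 [10011]: (((NOT 1 AND 0) XOR 1) AND 1) -> 1
  row 20 [10100]: (((NOT 0 AND 1) XOR 1) AND 0) -> 0
  row 21 [10101]: (((NOT 1 AND 1) XOR 1) AND 1) -> 1
  row 22 [10110]: (((NOT 0 AND 1) XOR 1) AND 0) -> 0
  row 23 [10111]: (((NOT 1 AND 1) XOR 1) AND 1) -> 1
  row 24 [11000]: (((NOT 0 AND 0) XOR 1) AND 0) -> 0
  row 25 [11001]: (((NOT 1 AND 0) XOR 1) AND 1) -> 1
  row 26 [11010]: (((NOT 0 AND 0) XOR 1) AND 0) -> 0
  row 27 [11011]: (((NOT 1 AND 0) XOR 1) AND 1) -> 1
  row 28 [11100]: (((NOT 0 AND 1) XOR 1) AND 0) -> 0
  row 29 [11101]: (((NOT 1 AND 1) XOR 1) AND 1) -> 1
  row 30 [11110]: (((NOT 0 AND 1) XOR 1) AND 0) -> 0
  row 31 [11111]: (((NOT 1 AND 1) XOR 1) AND 1) -> 1
Full result column, 4 rows per line (a,b,c fixed per line; d,e runs 00..11 left to right):
  rows 0-3 [a,b,c=000]: 0000  = hex 0
  rows 4-7 [a,b,c=001]: 0000  = hex 0
  rows 8-11 [a,b,c=010]: 0000  = hex 0
  rows 12-15 [a,b,c=011]: 0000  = hex 0
  rows 16-19 [a,b,c=100]: 0101  = hex 5
  rows 20-23 [a,b,c=101]: 0101  = hex 5
  rows 24-27 [a,b,c=110]: 0101  = hex 5
  rows 28-31 [a,b,c=111]: 0101  = hex 5
Output column (row 0 .. row 31) = 00000000000000000101010101010101
Output column grouped in 4s = 0000 0000 0000 0000 0101 0101 0101 0101 = 0x00005555
Convert to decimal digit by digit (value = value*16 + digit):
  0 -> 0
  0*16 + 0 = 0
  0*16 + 0 = 0
  0*16 + 0 = 0
  0*16 + 5 = 5
  5*16 + 5 = 85
  85*16 + 5 = 1365
  1365*16 + 5 = 21845
Decimal = 21845

21845


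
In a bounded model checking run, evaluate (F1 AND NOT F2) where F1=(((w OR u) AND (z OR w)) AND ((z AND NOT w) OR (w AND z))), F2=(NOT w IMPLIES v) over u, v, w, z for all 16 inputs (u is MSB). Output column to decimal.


F1 = (((w OR u) AND (z OR w)) AND ((z AND NOT w) OR (w AND z)))
F2 = (NOT w IMPLIES v)
Counterexample to F1=>F2 is where F1=1 and F2=0.
Evaluate each row (bits = u,v,w,z, MSB first):
  row 0 [0000]: F1=0 F2=0 -> F1&~F2 -> 0
  row 1 [0001]: F1=0 F2=0 -> F1&~F2 -> 0
  row 2 [0010]: F1=0 F2=1 -> F1&~F2 -> 0
  row 3 [0011]: F1=1 F2=1 -> F1&~F2 -> 0
  row 4 [0100]: F1=0 F2=1 -> F1&~F2 -> 0
  row 5 [0101]: F1=0 F2=1 -> F1&~F2 -> 0
  row 6 [0110]: F1=0 F2=1 -> F1&~F2 -> 0
  row 7 [0111]: F1=1 F2=1 -> F1&~F2 -> 0
  row 8 [1000]: F1=0 F2=0 -> F1&~F2 -> 0
  row 9 [1001]: F1=1 F2=0 -> F1&~F2 -> 1
  row 10 [1010]: F1=0 F2=1 -> F1&~F2 -> 0
  row 11 [1011]: F1=1 F2=1 -> F1&~F2 -> 0
  row 12 [1100]: F1=0 F2=1 -> F1&~F2 -> 0
  row 13 [1101]: F1=1 F2=1 -> F1&~F2 -> 0
  row 14 [1110]: F1=0 F2=1 -> F1&~F2 -> 0
  row 15 [1111]: F1=1 F2=1 -> F1&~F2 -> 0
Full result column, 4 rows per line (u,v fixed per line; w,z runs 00..11 left to right):
  rows 0-3 [u,v=00]: 0000  = hex 0
  rows 4-7 [u,v=01]: 0000  = hex 0
  rows 8-11 [u,v=10]: 0100  = hex 4
  rows 12-15 [u,v=11]: 0000  = hex 0
Counterexample vector (row 0 .. row 15) = 0000000001000000
Output column grouped in 4s = 0000 0000 0100 0000 = 0x0040
Convert to decimal digit by digit (value = value*16 + digit):
  0 -> 0
  0*16 + 0 = 0
  0*16 + 4 = 4
  4*16 + 0 = 64
Decimal = 64

64


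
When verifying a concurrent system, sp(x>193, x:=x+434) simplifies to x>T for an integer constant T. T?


Formula: sp(P, x:=E) = exists old_x. (x = E[old_x/x]) AND P[old_x/x] (old_x is the value of x before the assignment; eliminate old_x by solving x = E[old_x/x] for old_x)
Step 1: Precondition P: x>193, i.e. old_x > 193
Step 2: Assignment gives x = old_x + 434, so old_x = x - 434
Step 3: Substitute into P: x - 434 > 193
Step 4: Simplify: x > 193+434 = 627

627


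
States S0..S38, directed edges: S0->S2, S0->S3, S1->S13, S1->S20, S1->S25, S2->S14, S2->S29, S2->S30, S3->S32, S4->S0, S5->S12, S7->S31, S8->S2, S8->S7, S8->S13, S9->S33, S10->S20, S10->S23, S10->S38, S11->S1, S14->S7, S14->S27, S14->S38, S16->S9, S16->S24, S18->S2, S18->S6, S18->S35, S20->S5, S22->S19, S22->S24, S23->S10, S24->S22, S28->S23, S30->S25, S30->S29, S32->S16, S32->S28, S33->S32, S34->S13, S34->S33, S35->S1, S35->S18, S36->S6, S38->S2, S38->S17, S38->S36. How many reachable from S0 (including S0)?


BFS from S0:
  layer 0: {S0}
  layer 1: {S2, S3}
  layer 2: {S14, S29, S30, S32}
  layer 3: {S7, S16, S25, S27, S28, S38}
  layer 4: {S9, S17, S23, S24, S31, S36}
  layer 5: {S6, S10, S22, S33}
  layer 6: {S19, S20}
  layer 7: {S5}
  layer 8: {S12}
Reachable set: {S0, S2, S3, S5, S6, S7, S9, S10, S12, S14, S16, S17, S19, S20, S22, S23, S24, S25, S27, S28, S29, S30, S31, S32, S33, S36, S38}
Count = 27

27


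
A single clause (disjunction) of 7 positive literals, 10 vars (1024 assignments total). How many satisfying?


Step 1: Total=2^10=1024
Step 2: Unsat when all 7 false: 2^3=8
Step 3: Sat=1024-8=1016

1016


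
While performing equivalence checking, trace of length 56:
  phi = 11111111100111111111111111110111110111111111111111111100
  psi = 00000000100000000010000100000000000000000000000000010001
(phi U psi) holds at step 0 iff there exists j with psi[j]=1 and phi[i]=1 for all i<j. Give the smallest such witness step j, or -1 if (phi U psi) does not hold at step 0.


(phi U psi) at 0: need smallest j with psi[j]=1 and phi[i]=1 for all i in [0,j).
Scan from step 0:
  step 0: phi=1, psi=0 -> continue
  step 1: phi=1, psi=0 -> continue
  step 2: phi=1, psi=0 -> continue
  step 3: phi=1, psi=0 -> continue
  step 8: psi=1 and phi held for [0,8) -> witness found
Witness step = 8

8


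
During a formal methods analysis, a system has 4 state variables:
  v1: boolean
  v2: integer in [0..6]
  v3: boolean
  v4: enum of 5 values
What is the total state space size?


State space = product of domain sizes of all variables.
Domain sizes:
  v1 (boolean): 2
  v2 (integer in [0..6]): 7
  v3 (boolean): 2
  v4 (enum of 5 values): 5
Product = 2 * 7 * 2 * 5 = 140

140


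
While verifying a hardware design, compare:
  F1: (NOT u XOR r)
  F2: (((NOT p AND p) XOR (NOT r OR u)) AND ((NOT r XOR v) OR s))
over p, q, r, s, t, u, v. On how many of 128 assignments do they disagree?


F1 = (NOT u XOR r)
F2 = (((NOT p AND p) XOR (NOT r OR u)) AND ((NOT r XOR v) OR s))
Evaluate both on each of 128 rows (bits = p,q,r,s,t,u,v):
  row 0 [0000000]: F1=1 F2=1 -> 0
  row 1 [0000001]: F1=1 F2=0 (differ) -> 1
  row 2 [0000010]: F1=0 F2=1 (differ) -> 1
  row 3 [0000011]: F1=0 F2=0 -> 0
  row 4 [0000100]: F1=1 F2=1 -> 0
  (every remaining row is evaluated the same way; all 128 results are listed next)
Full result column, 8 rows per line (p,q,r,s fixed per line; t,u,v runs 000..111 left to right):
  rows 0-7 [p,q,r,s=0000]: 01100110  (ones: 4)
  rows 8-15 [p,q,r,s=0001]: 00110011  (ones: 4)
  rows 16-23 [p,q,r,s=0010]: 00100010  (ones: 2)
  rows 24-31 [p,q,r,s=0011]: 00000000  (ones: 0)
  rows 32-39 [p,q,r,s=0100]: 01100110  (ones: 4)
  rows 40-47 [p,q,r,s=0101]: 00110011  (ones: 4)
  rows 48-55 [p,q,r,s=0110]: 00100010  (ones: 2)
  rows 56-63 [p,q,r,s=0111]: 00000000  (ones: 0)
  rows 64-71 [p,q,r,s=1000]: 01100110  (ones: 4)
  rows 72-79 [p,q,r,s=1001]: 00110011  (ones: 4)
  rows 80-87 [p,q,r,s=1010]: 00100010  (ones: 2)
  rows 88-95 [p,q,r,s=1011]: 00000000  (ones: 0)
  rows 96-103 [p,q,r,s=1100]: 01100110  (ones: 4)
  rows 104-111 [p,q,r,s=1101]: 00110011  (ones: 4)
  rows 112-119 [p,q,r,s=1110]: 00100010  (ones: 2)
  rows 120-127 [p,q,r,s=1111]: 00000000  (ones: 0)
Disagreements = 4+4+2+0+4+4+2+0+4+4+2+0+4+4+2+0 = 40

40


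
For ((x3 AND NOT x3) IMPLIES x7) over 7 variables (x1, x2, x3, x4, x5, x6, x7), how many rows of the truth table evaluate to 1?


Formula: ((x3 AND NOT x3) IMPLIES x7) over 7 vars (128 rows)
Evaluate each row (x1, x2, x3, x4, x5, x6, x7 as bits, MSB first):
  row 0 [0000000]: ((0 AND NOT 0) IMPLIES 0) -> 1
  row 1 [0000001]: ((0 AND NOT 0) IMPLIES 1) -> 1
  row 2 [0000010]: ((0 AND NOT 0) IMPLIES 0) -> 1
  row 3 [0000011]: ((0 AND NOT 0) IMPLIES 1) -> 1
  row 4 [0000100]: ((0 AND NOT 0) IMPLIES 0) -> 1
  (every remaining row is evaluated the same way; all 128 results are listed next)
Full result column, 8 rows per line (x1,x2,x3,x4 fixed per line; x5,x6,x7 runs 000..111 left to right):
  rows 0-7 [x1,x2,x3,x4=0000]: 11111111  (ones: 8)
  rows 8-15 [x1,x2,x3,x4=0001]: 11111111  (ones: 8)
  rows 16-23 [x1,x2,x3,x4=0010]: 11111111  (ones: 8)
  rows 24-31 [x1,x2,x3,x4=0011]: 11111111  (ones: 8)
  rows 32-39 [x1,x2,x3,x4=0100]: 11111111  (ones: 8)
  rows 40-47 [x1,x2,x3,x4=0101]: 11111111  (ones: 8)
  rows 48-55 [x1,x2,x3,x4=0110]: 11111111  (ones: 8)
  rows 56-63 [x1,x2,x3,x4=0111]: 11111111  (ones: 8)
  rows 64-71 [x1,x2,x3,x4=1000]: 11111111  (ones: 8)
  rows 72-79 [x1,x2,x3,x4=1001]: 11111111  (ones: 8)
  rows 80-87 [x1,x2,x3,x4=1010]: 11111111  (ones: 8)
  rows 88-95 [x1,x2,x3,x4=1011]: 11111111  (ones: 8)
  rows 96-103 [x1,x2,x3,x4=1100]: 11111111  (ones: 8)
  rows 104-111 [x1,x2,x3,x4=1101]: 11111111  (ones: 8)
  rows 112-119 [x1,x2,x3,x4=1110]: 11111111  (ones: 8)
  rows 120-127 [x1,x2,x3,x4=1111]: 11111111  (ones: 8)
Count of 1-rows = 8+8+8+8+8+8+8+8+8+8+8+8+8+8+8+8 = 128

128


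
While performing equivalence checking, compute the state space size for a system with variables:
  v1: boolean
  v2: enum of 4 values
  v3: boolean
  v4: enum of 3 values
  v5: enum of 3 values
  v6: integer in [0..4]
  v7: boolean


State space = product of domain sizes of all variables.
Domain sizes:
  v1 (boolean): 2
  v2 (enum of 4 values): 4
  v3 (boolean): 2
  v4 (enum of 3 values): 3
  v5 (enum of 3 values): 3
  v6 (integer in [0..4]): 5
  v7 (boolean): 2
Product = 2 * 4 * 2 * 3 * 3 * 5 * 2 = 1440

1440


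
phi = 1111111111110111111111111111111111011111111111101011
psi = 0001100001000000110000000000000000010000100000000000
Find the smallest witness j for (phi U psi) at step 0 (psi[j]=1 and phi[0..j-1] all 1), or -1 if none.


(phi U psi) at 0: need smallest j with psi[j]=1 and phi[i]=1 for all i in [0,j).
Scan from step 0:
  step 0: phi=1, psi=0 -> continue
  step 1: phi=1, psi=0 -> continue
  step 2: phi=1, psi=0 -> continue
  step 3: psi=1 and phi held for [0,3) -> witness found
Witness step = 3

3


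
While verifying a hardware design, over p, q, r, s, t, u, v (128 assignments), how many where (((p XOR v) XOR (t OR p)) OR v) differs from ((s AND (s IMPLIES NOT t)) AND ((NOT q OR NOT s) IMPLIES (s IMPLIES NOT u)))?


F1 = (((p XOR v) XOR (t OR p)) OR v)
F2 = ((s AND (s IMPLIES NOT t)) AND ((NOT q OR NOT s) IMPLIES (s IMPLIES NOT u)))
Evaluate both on each of 128 rows (bits = p,q,r,s,t,u,v):
  row 0 [0000000]: F1=0 F2=0 -> 0
  row 1 [0000001]: F1=1 F2=0 (differ) -> 1
  row 2 [0000010]: F1=0 F2=0 -> 0
  row 3 [0000011]: F1=1 F2=0 (differ) -> 1
  row 4 [0000100]: F1=1 F2=0 (differ) -> 1
  (every remaining row is evaluated the same way; all 128 results are listed next)
Full result column, 8 rows per line (p,q,r,s fixed per line; t,u,v runs 000..111 left to right):
  rows 0-7 [p,q,r,s=0000]: 01011111  (ones: 6)
  rows 8-15 [p,q,r,s=0001]: 10011111  (ones: 6)
  rows 16-23 [p,q,r,s=0010]: 01011111  (ones: 6)
  rows 24-31 [p,q,r,s=0011]: 10011111  (ones: 6)
  rows 32-39 [p,q,r,s=0100]: 01011111  (ones: 6)
  rows 40-47 [p,q,r,s=0101]: 10101111  (ones: 6)
  rows 48-55 [p,q,r,s=0110]: 01011111  (ones: 6)
  rows 56-63 [p,q,r,s=0111]: 10101111  (ones: 6)
  rows 64-71 [p,q,r,s=1000]: 01010101  (ones: 4)
  rows 72-79 [p,q,r,s=1001]: 10010101  (ones: 4)
  rows 80-87 [p,q,r,s=1010]: 01010101  (ones: 4)
  rows 88-95 [p,q,r,s=1011]: 10010101  (ones: 4)
  rows 96-103 [p,q,r,s=1100]: 01010101  (ones: 4)
  rows 104-111 [p,q,r,s=1101]: 10100101  (ones: 4)
  rows 112-119 [p,q,r,s=1110]: 01010101  (ones: 4)
  rows 120-127 [p,q,r,s=1111]: 10100101  (ones: 4)
Disagreements = 6+6+6+6+6+6+6+6+4+4+4+4+4+4+4+4 = 80

80


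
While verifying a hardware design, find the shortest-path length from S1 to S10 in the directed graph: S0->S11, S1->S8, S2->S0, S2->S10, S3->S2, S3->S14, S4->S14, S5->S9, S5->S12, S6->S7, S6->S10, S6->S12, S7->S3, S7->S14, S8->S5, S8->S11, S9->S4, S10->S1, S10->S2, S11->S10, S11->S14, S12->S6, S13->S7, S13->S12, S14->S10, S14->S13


BFS layer-by-layer from S1:
  dist 0: {S1}
  dist 1: {S8}
  dist 2: {S5, S11}
  dist 3: {S9, S10, S12, S14}
  -> S10 reached at distance 3
Shortest path length = 3

3


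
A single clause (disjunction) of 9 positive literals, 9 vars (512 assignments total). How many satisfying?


Step 1: Total=2^9=512
Step 2: Unsat when all 9 false: 2^0=1
Step 3: Sat=512-1=511

511


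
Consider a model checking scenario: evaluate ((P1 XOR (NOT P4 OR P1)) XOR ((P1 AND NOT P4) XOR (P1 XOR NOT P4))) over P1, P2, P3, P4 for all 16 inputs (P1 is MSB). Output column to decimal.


Formula: ((P1 XOR (NOT P4 OR P1)) XOR ((P1 AND NOT P4) XOR (P1 XOR NOT P4))) over P1, P2, P3, P4 (16 rows)
Evaluate each row (bits = P1,P2,P3,P4, MSB first):
  row 0 [0000]: ((0 XOR (NOT 0 OR 0)) XOR ((0 AND NOT 0) XOR (0 XOR NOT 0))) -> 0
  row 1 [0001]: ((0 XOR (NOT 1 OR 0)) XOR ((0 AND NOT 1) XOR (0 XOR NOT 1))) -> 0
  row 2 [0010]: ((0 XOR (NOT 0 OR 0)) XOR ((0 AND NOT 0) XOR (0 XOR NOT 0))) -> 0
  row 3 [0011]: ((0 XOR (NOT 1 OR 0)) XOR ((0 AND NOT 1) XOR (0 XOR NOT 1))) -> 0
  row 4 [0100]: ((0 XOR (NOT 0 OR 0)) XOR ((0 AND NOT 0) XOR (0 XOR NOT 0))) -> 0
  row 5 [0101]: ((0 XOR (NOT 1 OR 0)) XOR ((0 AND NOT 1) XOR (0 XOR NOT 1))) -> 0
  row 6 [0110]: ((0 XOR (NOT 0 OR 0)) XOR ((0 AND NOT 0) XOR (0 XOR NOT 0))) -> 0
  row 7 [0111]: ((0 XOR (NOT 1 OR 0)) XOR ((0 AND NOT 1) XOR (0 XOR NOT 1))) -> 0
  row 8 [1000]: ((1 XOR (NOT 0 OR 1)) XOR ((1 AND NOT 0) XOR (1 XOR NOT 0))) -> 1
  row 9 [1001]: ((1 XOR (NOT 1 OR 1)) XOR ((1 AND NOT 1) XOR (1 XOR NOT 1))) -> 1
  row 10 [1010]: ((1 XOR (NOT 0 OR 1)) XOR ((1 AND NOT 0) XOR (1 XOR NOT 0))) -> 1
  row 11 [1011]: ((1 XOR (NOT 1 OR 1)) XOR ((1 AND NOT 1) XOR (1 XOR NOT 1))) -> 1
  row 12 [1100]: ((1 XOR (NOT 0 OR 1)) XOR ((1 AND NOT 0) XOR (1 XOR NOT 0))) -> 1
  row 13 [1101]: ((1 XOR (NOT 1 OR 1)) XOR ((1 AND NOT 1) XOR (1 XOR NOT 1))) -> 1
  row 14 [1110]: ((1 XOR (NOT 0 OR 1)) XOR ((1 AND NOT 0) XOR (1 XOR NOT 0))) -> 1
  row 15 [1111]: ((1 XOR (NOT 1 OR 1)) XOR ((1 AND NOT 1) XOR (1 XOR NOT 1))) -> 1
Full result column, 4 rows per line (P1,P2 fixed per line; P3,P4 runs 00..11 left to right):
  rows 0-3 [P1,P2=00]: 0000  = hex 0
  rows 4-7 [P1,P2=01]: 0000  = hex 0
  rows 8-11 [P1,P2=10]: 1111  = hex F
  rows 12-15 [P1,P2=11]: 1111  = hex F
Output column (row 0 .. row 15) = 0000000011111111
Output column grouped in 4s = 0000 0000 1111 1111 = 0x00FF
Convert to decimal digit by digit (value = value*16 + digit):
  0 -> 0
  0*16 + 0 = 0
  0*16 + 15 (F) = 15
  15*16 + 15 (F) = 255
Decimal = 255

255


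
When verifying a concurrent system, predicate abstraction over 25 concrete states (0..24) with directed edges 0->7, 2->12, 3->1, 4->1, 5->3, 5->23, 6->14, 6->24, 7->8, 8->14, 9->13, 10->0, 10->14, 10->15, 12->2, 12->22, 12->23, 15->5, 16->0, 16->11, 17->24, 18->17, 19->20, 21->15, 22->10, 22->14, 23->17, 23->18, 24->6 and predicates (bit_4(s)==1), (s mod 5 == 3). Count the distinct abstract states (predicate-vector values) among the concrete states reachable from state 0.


BFS from 0:
Concrete reachable: {0, 7, 8, 14}
Abstract via predicates (bit_4(s)==1), (s mod 5 == 3):
  (0,0) <- {0, 7, 14}
  (0,1) <- {8}
Distinct abstract states = 2

2


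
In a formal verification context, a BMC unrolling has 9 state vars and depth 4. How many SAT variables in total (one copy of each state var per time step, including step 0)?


BMC unrolls to depth k, creating one copy of each state var for steps 0..k.
Step count = 4 + 1 = 5 (steps 0 through 4)
Vars per step = 9
Total = 9 * 5 = 45

45


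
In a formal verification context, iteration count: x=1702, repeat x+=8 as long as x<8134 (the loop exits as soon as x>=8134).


Step 1: x goes from 1702 toward 8134 by 8; the body runs while x<8134, so iterations = ceil((bound-start)/step)
Step 2: Distance=6432
Step 3: ceil(6432/8)=804

804


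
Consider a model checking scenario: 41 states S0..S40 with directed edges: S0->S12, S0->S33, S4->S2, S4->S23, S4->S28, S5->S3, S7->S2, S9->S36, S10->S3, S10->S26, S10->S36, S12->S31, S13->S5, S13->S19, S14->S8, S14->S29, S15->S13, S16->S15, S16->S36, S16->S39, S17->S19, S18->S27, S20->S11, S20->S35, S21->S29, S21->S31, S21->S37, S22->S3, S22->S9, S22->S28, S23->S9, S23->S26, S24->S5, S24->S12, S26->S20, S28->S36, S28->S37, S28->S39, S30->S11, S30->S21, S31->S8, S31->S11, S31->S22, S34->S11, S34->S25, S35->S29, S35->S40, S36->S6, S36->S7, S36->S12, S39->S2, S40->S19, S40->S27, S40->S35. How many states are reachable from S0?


BFS from S0:
  layer 0: {S0}
  layer 1: {S12, S33}
  layer 2: {S31}
  layer 3: {S8, S11, S22}
  layer 4: {S3, S9, S28}
  layer 5: {S36, S37, S39}
  layer 6: {S2, S6, S7}
Reachable set: {S0, S2, S3, S6, S7, S8, S9, S11, S12, S22, S28, S31, S33, S36, S37, S39}
Count = 16

16


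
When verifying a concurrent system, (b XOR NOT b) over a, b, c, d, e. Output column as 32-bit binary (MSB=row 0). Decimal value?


Formula: (b XOR NOT b) over a, b, c, d, e (32 rows)
Evaluate each row (bits = a,b,c,d,e, MSB first):
  row 0 [00000]: (0 XOR NOT 0) -> 1
  row 1 [00001]: (0 XOR NOT 0) -> 1
  row 2 [00010]: (0 XOR NOT 0) -> 1
  row 3 [00011]: (0 XOR NOT 0) -> 1
  row 4 [00100]: (0 XOR NOT 0) -> 1
  row 5 [00101]: (0 XOR NOT 0) -> 1
  row 6 [00110]: (0 XOR NOT 0) -> 1
  row 7 [00111]: (0 XOR NOT 0) -> 1
  row 8 [01000]: (1 XOR NOT 1) -> 1
  row 9 [01001]: (1 XOR NOT 1) -> 1
  row 10 [01010]: (1 XOR NOT 1) -> 1
  row 11 [01011]: (1 XOR NOT 1) -> 1
  row 12 [01100]: (1 XOR NOT 1) -> 1
  row 13 [01101]: (1 XOR NOT 1) -> 1
  row 14 [01110]: (1 XOR NOT 1) -> 1
  row 15 [01111]: (1 XOR NOT 1) -> 1
  row 16 [10000]: (0 XOR NOT 0) -> 1
  row 17 [10001]: (0 XOR NOT 0) -> 1
  row 18 [10010]: (0 XOR NOT 0) -> 1
  row 19 [10011]: (0 XOR NOT 0) -> 1
  row 20 [10100]: (0 XOR NOT 0) -> 1
  row 21 [10101]: (0 XOR NOT 0) -> 1
  row 22 [10110]: (0 XOR NOT 0) -> 1
  row 23 [10111]: (0 XOR NOT 0) -> 1
  row 24 [11000]: (1 XOR NOT 1) -> 1
  row 25 [11001]: (1 XOR NOT 1) -> 1
  row 26 [11010]: (1 XOR NOT 1) -> 1
  row 27 [11011]: (1 XOR NOT 1) -> 1
  row 28 [11100]: (1 XOR NOT 1) -> 1
  row 29 [11101]: (1 XOR NOT 1) -> 1
  row 30 [11110]: (1 XOR NOT 1) -> 1
  row 31 [11111]: (1 XOR NOT 1) -> 1
Full result column, 4 rows per line (a,b,c fixed per line; d,e runs 00..11 left to right):
  rows 0-3 [a,b,c=000]: 1111  = hex F
  rows 4-7 [a,b,c=001]: 1111  = hex F
  rows 8-11 [a,b,c=010]: 1111  = hex F
  rows 12-15 [a,b,c=011]: 1111  = hex F
  rows 16-19 [a,b,c=100]: 1111  = hex F
  rows 20-23 [a,b,c=101]: 1111  = hex F
  rows 24-27 [a,b,c=110]: 1111  = hex F
  rows 28-31 [a,b,c=111]: 1111  = hex F
Output column (row 0 .. row 31) = 11111111111111111111111111111111
Output column grouped in 4s = 1111 1111 1111 1111 1111 1111 1111 1111 = 0xFFFFFFFF
Convert to decimal digit by digit (value = value*16 + digit):
  F -> 15
  15*16 + 15 (F) = 255
  255*16 + 15 (F) = 4095
  4095*16 + 15 (F) = 65535
  65535*16 + 15 (F) = 1048575
  1048575*16 + 15 (F) = 16777215
  16777215*16 + 15 (F) = 268435455
  268435455*16 + 15 (F) = 4294967295
Decimal = 4294967295

4294967295
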